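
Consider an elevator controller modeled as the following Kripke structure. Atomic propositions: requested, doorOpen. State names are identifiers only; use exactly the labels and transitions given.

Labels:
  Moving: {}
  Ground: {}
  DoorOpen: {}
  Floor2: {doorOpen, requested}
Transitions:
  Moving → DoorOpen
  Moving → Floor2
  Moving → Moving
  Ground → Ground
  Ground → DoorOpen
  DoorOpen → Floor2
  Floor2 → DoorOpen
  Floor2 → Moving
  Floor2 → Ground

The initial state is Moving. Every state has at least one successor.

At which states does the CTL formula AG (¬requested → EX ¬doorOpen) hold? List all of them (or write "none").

none

States satisfying ¬requested → EX ¬doorOpen: {Moving, Ground, Floor2}.
States satisfying AG (¬requested → EX ¬doorOpen): ∅.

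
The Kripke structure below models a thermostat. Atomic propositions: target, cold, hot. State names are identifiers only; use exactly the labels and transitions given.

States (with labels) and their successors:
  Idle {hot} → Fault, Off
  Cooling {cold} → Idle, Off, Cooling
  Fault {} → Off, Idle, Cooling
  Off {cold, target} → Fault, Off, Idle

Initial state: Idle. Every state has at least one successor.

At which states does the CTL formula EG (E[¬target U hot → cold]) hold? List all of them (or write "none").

{Idle, Cooling, Fault, Off}

States satisfying E[¬target U hot → cold]: {Idle, Cooling, Fault, Off}.
States satisfying EG (E[¬target U hot → cold]): {Idle, Cooling, Fault, Off}.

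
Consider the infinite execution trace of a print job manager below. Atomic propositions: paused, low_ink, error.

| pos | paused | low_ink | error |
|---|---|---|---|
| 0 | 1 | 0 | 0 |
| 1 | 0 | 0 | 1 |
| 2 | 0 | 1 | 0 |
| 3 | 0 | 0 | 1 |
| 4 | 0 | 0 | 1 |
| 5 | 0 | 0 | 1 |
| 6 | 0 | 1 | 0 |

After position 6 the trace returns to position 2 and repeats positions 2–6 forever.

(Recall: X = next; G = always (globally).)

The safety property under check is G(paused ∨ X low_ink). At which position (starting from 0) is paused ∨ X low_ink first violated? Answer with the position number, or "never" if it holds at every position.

2

Check paused ∨ X low_ink at each position in order: 0 ✓, 1 ✓.
At position 2 the labels are {low_ink} and the next position 3 has {error}, so paused ∨ X low_ink is false there. This is the first violation.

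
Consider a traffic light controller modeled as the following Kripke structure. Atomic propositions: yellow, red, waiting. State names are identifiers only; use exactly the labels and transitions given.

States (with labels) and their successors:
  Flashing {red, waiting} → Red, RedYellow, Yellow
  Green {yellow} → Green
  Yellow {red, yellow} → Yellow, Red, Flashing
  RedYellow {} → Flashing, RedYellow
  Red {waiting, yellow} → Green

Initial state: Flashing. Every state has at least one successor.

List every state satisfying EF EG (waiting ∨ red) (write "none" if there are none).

States satisfying EG (waiting ∨ red): {Flashing, Yellow}.
States satisfying EF EG (waiting ∨ red): {Flashing, Yellow, RedYellow}.

{Flashing, Yellow, RedYellow}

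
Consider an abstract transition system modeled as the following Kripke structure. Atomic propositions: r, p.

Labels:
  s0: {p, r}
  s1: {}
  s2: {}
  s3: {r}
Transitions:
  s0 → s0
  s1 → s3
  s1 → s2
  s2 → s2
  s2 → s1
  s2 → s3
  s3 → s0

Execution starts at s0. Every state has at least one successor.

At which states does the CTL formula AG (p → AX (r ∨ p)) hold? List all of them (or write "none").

{s0, s1, s2, s3}

States satisfying p → AX (r ∨ p): {s0, s1, s2, s3}.
States satisfying AG (p → AX (r ∨ p)): {s0, s1, s2, s3}.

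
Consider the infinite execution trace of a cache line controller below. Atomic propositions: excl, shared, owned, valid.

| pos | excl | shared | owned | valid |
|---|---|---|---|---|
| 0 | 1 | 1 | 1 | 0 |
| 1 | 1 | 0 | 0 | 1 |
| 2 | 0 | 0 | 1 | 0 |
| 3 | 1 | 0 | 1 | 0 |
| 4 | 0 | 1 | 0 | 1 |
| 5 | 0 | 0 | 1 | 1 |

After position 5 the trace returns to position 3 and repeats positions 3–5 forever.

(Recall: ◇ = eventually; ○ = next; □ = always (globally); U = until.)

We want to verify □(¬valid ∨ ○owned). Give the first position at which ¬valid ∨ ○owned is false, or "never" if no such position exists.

never

¬valid ∨ ○owned holds at every position 0..5, and those are all the positions the trace ever visits, so the invariant □(¬valid ∨ ○owned) is never violated.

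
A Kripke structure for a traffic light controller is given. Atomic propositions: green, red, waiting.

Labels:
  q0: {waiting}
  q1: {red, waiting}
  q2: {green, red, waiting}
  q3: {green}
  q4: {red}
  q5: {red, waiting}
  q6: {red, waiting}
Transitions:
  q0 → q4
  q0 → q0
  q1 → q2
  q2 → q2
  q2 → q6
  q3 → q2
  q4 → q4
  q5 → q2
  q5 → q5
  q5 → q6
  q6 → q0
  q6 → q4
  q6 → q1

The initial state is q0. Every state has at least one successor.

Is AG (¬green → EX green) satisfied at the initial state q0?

Does not hold

States satisfying ¬green → EX green: {q1, q2, q3, q5}.
States satisfying AG (¬green → EX green): ∅.
q0 is reachable from q0 and violates ¬green → EX green, so AG fails at q0.
q0 ∉ Sat(AG (¬green → EX green)).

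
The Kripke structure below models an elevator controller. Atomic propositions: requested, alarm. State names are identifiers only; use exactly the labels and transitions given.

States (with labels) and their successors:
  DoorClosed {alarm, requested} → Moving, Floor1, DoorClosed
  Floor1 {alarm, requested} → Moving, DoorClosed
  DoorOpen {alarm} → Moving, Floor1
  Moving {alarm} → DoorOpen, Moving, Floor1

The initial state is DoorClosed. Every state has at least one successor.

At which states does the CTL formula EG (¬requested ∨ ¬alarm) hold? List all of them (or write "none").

States satisfying ¬requested ∨ ¬alarm: {DoorOpen, Moving}.
States satisfying EG (¬requested ∨ ¬alarm): {DoorOpen, Moving}.

{DoorOpen, Moving}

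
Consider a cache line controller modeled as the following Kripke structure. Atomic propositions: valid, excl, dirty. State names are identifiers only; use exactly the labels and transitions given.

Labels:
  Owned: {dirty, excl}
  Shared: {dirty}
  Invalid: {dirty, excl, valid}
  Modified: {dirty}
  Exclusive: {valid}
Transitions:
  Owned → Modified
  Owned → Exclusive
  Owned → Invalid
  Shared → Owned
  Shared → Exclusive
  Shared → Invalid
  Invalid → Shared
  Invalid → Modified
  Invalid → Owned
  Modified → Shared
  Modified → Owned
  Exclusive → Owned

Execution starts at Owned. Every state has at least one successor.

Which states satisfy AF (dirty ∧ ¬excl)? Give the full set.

States satisfying dirty ∧ ¬excl: {Shared, Modified}.
States satisfying AF (dirty ∧ ¬excl): {Shared, Modified}.

{Shared, Modified}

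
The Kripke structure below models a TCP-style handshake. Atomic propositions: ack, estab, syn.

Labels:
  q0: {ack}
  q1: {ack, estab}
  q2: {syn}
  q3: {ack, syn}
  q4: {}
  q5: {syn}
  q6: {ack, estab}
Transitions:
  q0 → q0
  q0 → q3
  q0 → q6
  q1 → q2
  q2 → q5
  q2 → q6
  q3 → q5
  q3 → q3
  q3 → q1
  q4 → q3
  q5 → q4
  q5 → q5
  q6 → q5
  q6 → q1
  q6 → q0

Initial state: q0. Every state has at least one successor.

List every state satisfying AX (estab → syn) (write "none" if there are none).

States satisfying estab → syn: {q0, q2, q3, q4, q5}.
States satisfying AX (estab → syn): {q1, q4, q5}.

{q1, q4, q5}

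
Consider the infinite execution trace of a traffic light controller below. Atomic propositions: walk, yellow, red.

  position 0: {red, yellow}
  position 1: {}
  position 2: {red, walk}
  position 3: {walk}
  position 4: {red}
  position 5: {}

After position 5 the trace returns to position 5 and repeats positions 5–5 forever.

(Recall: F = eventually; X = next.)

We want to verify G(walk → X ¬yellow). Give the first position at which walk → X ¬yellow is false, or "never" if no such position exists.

walk → X ¬yellow holds at every position 0..5, and those are all the positions the trace ever visits, so the invariant G(walk → X ¬yellow) is never violated.

never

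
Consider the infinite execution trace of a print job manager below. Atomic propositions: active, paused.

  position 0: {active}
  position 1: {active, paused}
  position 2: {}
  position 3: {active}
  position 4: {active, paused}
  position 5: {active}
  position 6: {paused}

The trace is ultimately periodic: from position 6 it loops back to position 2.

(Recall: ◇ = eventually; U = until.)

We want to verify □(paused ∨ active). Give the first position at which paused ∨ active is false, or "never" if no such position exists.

Check paused ∨ active at each position in order: 0 ✓, 1 ✓.
At position 2 the labels are {}, so paused ∨ active is false there. This is the first violation.

2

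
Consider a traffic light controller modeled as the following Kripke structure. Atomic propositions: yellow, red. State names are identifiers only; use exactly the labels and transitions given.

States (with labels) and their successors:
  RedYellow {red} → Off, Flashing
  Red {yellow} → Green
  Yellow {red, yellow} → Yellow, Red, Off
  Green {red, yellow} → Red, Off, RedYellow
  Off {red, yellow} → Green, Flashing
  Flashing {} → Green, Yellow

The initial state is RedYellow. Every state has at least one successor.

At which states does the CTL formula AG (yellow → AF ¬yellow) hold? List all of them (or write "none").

none

States satisfying yellow → AF ¬yellow: {RedYellow, Flashing}.
States satisfying AG (yellow → AF ¬yellow): ∅.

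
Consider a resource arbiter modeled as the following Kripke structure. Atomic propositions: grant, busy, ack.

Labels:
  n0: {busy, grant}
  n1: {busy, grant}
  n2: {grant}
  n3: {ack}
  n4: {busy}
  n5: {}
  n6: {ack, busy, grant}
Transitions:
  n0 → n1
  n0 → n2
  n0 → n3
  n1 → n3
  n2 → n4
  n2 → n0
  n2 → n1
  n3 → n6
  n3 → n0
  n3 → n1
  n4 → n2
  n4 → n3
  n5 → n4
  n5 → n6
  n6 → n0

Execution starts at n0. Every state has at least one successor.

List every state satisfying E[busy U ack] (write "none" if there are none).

{n0, n1, n3, n4, n6}

States satisfying busy: {n0, n1, n4, n6}.
States satisfying ack: {n3, n6}.
States satisfying E[busy U ack]: {n0, n1, n3, n4, n6}.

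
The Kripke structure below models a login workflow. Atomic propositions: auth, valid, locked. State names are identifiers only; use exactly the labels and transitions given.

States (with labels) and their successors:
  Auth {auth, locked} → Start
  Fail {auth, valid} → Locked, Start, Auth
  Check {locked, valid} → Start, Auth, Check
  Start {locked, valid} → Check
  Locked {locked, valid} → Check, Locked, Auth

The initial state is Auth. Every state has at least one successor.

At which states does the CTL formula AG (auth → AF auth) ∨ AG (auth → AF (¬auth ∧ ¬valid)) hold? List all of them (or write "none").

{Auth, Fail, Check, Start, Locked}

States satisfying auth → AF auth: {Auth, Fail, Check, Start, Locked}.
States satisfying AG (auth → AF auth): {Auth, Fail, Check, Start, Locked}.
States satisfying auth → AF (¬auth ∧ ¬valid): {Check, Start, Locked}.
States satisfying AG (auth → AF (¬auth ∧ ¬valid)): ∅.
States satisfying AG (auth → AF auth) ∨ AG (auth → AF (¬auth ∧ ¬valid)): {Auth, Fail, Check, Start, Locked}.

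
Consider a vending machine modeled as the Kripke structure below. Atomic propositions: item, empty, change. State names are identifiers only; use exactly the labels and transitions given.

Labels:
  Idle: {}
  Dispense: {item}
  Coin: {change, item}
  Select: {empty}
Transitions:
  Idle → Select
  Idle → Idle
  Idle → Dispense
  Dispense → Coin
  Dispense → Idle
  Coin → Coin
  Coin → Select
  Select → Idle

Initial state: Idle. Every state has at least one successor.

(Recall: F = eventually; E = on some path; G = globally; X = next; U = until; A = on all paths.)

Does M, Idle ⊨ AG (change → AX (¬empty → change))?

Yes

States satisfying change → AX (¬empty → change): {Idle, Dispense, Coin, Select}.
States satisfying AG (change → AX (¬empty → change)): {Idle, Dispense, Coin, Select}.
Every state reachable from Idle satisfies change → AX (¬empty → change).
Idle ∈ Sat(AG (change → AX (¬empty → change))).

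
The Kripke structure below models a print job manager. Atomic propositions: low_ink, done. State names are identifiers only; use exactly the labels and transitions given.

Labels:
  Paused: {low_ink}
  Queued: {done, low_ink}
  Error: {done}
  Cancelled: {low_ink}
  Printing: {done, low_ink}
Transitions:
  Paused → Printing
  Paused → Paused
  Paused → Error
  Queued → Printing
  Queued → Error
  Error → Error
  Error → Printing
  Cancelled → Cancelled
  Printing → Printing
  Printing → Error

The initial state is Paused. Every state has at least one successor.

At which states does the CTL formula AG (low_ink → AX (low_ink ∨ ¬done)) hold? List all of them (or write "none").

{Cancelled}

States satisfying low_ink → AX (low_ink ∨ ¬done): {Error, Cancelled}.
States satisfying AG (low_ink → AX (low_ink ∨ ¬done)): {Cancelled}.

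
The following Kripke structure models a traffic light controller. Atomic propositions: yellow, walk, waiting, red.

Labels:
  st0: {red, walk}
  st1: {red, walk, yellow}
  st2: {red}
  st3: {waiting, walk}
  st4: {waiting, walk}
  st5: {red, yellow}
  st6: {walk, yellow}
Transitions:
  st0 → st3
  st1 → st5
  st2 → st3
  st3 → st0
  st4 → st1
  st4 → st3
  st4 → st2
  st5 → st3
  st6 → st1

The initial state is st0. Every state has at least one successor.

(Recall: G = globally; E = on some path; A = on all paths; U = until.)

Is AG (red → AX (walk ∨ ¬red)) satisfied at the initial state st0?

Holds

States satisfying red → AX (walk ∨ ¬red): {st0, st2, st3, st4, st5, st6}.
States satisfying AG (red → AX (walk ∨ ¬red)): {st0, st2, st3, st5}.
Every state reachable from st0 satisfies red → AX (walk ∨ ¬red).
st0 ∈ Sat(AG (red → AX (walk ∨ ¬red))).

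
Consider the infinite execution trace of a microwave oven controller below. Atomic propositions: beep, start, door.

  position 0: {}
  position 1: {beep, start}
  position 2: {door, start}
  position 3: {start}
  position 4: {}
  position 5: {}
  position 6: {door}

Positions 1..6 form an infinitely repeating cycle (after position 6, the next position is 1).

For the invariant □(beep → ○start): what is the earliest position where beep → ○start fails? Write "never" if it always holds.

never

beep → ○start holds at every position 0..6, and those are all the positions the trace ever visits, so the invariant □(beep → ○start) is never violated.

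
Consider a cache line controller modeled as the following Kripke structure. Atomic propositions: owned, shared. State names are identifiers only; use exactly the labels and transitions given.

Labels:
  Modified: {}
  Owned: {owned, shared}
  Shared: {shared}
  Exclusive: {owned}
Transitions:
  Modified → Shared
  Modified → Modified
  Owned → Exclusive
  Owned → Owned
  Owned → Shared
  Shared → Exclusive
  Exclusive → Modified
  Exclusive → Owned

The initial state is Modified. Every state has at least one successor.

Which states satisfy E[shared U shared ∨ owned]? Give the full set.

States satisfying shared: {Owned, Shared}.
States satisfying shared ∨ owned: {Owned, Shared, Exclusive}.
States satisfying E[shared U shared ∨ owned]: {Owned, Shared, Exclusive}.

{Owned, Shared, Exclusive}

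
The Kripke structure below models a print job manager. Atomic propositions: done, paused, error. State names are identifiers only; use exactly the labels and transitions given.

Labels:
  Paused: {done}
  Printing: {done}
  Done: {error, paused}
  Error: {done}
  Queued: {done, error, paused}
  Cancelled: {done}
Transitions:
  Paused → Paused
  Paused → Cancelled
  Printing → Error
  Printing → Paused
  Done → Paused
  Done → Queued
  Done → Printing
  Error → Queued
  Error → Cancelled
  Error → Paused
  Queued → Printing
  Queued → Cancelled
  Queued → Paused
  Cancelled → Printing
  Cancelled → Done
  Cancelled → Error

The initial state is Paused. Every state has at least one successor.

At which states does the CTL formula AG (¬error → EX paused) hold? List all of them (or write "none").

none

States satisfying ¬error → EX paused: {Done, Error, Queued, Cancelled}.
States satisfying AG (¬error → EX paused): ∅.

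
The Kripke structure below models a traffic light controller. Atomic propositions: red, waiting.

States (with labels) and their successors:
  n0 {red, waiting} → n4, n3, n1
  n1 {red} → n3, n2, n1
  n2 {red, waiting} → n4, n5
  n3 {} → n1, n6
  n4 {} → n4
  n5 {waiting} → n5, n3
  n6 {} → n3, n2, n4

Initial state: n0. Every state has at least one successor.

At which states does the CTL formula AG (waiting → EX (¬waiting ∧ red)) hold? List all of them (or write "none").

States satisfying waiting → EX (¬waiting ∧ red): {n0, n1, n3, n4, n6}.
States satisfying AG (waiting → EX (¬waiting ∧ red)): {n4}.

{n4}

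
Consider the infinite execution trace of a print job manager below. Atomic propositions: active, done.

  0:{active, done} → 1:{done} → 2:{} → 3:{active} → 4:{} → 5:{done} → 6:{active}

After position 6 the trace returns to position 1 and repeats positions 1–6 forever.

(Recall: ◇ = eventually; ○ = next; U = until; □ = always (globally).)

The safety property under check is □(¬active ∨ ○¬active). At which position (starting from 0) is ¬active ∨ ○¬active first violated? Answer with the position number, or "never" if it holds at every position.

¬active ∨ ○¬active holds at every position 0..6, and those are all the positions the trace ever visits, so the invariant □(¬active ∨ ○¬active) is never violated.

never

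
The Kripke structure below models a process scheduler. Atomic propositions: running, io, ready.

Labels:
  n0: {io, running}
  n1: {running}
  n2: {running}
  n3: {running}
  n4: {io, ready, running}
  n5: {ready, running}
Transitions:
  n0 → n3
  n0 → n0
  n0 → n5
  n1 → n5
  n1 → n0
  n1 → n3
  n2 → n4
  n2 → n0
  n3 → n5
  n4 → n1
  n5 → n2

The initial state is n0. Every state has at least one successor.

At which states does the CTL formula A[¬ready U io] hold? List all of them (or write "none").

{n0, n2, n4}

States satisfying ¬ready: {n0, n1, n2, n3}.
States satisfying io: {n0, n4}.
States satisfying A[¬ready U io]: {n0, n2, n4}.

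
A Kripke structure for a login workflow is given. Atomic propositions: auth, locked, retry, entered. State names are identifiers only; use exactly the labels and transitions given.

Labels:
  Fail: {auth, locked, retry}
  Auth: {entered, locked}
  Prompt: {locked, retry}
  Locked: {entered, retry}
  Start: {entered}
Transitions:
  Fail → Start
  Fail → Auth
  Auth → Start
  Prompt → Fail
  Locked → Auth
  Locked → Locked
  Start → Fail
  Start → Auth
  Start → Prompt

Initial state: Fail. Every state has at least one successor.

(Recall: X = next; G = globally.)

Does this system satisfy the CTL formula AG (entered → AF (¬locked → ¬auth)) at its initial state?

Holds

States satisfying entered → AF (¬locked → ¬auth): {Fail, Auth, Prompt, Locked, Start}.
States satisfying AG (entered → AF (¬locked → ¬auth)): {Fail, Auth, Prompt, Locked, Start}.
Every state reachable from Fail satisfies entered → AF (¬locked → ¬auth).
Fail ∈ Sat(AG (entered → AF (¬locked → ¬auth))).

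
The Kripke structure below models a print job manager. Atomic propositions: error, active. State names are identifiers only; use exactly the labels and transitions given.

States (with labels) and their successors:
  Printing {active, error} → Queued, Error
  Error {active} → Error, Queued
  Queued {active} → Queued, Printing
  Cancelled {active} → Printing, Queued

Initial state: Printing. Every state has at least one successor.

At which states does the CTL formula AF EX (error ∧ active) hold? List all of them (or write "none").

{Queued, Cancelled}

States satisfying EX (error ∧ active): {Queued, Cancelled}.
States satisfying AF EX (error ∧ active): {Queued, Cancelled}.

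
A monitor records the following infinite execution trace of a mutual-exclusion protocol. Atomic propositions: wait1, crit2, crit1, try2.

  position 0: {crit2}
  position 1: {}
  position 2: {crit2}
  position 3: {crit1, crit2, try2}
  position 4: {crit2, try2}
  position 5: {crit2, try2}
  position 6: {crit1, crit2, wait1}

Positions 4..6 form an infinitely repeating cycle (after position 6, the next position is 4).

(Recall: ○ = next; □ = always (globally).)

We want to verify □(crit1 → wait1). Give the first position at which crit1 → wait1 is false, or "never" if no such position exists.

3

Check crit1 → wait1 at each position in order: 0 ✓, 1 ✓, 2 ✓.
At position 3 the labels are {crit1, crit2, try2}, so crit1 → wait1 is false there. This is the first violation.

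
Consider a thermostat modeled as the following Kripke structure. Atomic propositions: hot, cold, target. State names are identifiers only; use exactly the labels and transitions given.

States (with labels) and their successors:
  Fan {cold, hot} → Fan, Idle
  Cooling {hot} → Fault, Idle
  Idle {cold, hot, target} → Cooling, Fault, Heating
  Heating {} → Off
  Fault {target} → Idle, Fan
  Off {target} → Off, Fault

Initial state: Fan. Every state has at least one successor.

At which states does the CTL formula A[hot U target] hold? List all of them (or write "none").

{Cooling, Idle, Fault, Off}

States satisfying hot: {Fan, Cooling, Idle}.
States satisfying target: {Idle, Fault, Off}.
States satisfying A[hot U target]: {Cooling, Idle, Fault, Off}.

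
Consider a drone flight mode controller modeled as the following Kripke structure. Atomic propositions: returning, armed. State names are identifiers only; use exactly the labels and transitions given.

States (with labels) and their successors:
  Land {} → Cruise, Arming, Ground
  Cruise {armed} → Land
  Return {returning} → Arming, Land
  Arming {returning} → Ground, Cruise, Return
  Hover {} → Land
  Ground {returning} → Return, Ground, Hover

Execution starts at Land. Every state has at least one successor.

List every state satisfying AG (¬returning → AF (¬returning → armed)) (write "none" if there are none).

States satisfying ¬returning → AF (¬returning → armed): {Land, Cruise, Return, Arming, Hover, Ground}.
States satisfying AG (¬returning → AF (¬returning → armed)): {Land, Cruise, Return, Arming, Hover, Ground}.

{Land, Cruise, Return, Arming, Hover, Ground}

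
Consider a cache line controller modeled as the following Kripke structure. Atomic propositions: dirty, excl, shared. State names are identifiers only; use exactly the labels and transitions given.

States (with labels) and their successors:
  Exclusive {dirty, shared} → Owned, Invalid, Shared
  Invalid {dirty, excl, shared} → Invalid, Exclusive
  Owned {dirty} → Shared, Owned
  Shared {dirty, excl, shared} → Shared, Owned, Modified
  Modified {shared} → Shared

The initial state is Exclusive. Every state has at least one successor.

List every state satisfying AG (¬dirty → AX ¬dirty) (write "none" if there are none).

States satisfying ¬dirty → AX ¬dirty: {Exclusive, Invalid, Owned, Shared}.
States satisfying AG (¬dirty → AX ¬dirty): ∅.

none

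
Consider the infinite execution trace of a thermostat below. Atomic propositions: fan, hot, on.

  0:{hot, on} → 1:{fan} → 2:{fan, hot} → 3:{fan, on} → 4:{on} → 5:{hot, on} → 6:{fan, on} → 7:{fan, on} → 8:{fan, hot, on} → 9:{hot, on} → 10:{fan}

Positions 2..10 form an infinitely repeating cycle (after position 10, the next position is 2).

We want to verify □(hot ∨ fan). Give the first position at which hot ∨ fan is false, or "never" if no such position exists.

Check hot ∨ fan at each position in order: 0 ✓, 1 ✓, 2 ✓, 3 ✓.
At position 4 the labels are {on}, so hot ∨ fan is false there. This is the first violation.

4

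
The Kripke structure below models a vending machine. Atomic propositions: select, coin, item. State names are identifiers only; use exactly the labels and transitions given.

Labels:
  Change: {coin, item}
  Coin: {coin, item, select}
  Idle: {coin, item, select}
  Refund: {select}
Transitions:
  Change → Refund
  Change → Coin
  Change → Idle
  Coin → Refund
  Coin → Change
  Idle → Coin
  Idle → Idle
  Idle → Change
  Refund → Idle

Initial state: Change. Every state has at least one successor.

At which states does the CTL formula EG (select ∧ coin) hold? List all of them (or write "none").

States satisfying select ∧ coin: {Coin, Idle}.
States satisfying EG (select ∧ coin): {Idle}.

{Idle}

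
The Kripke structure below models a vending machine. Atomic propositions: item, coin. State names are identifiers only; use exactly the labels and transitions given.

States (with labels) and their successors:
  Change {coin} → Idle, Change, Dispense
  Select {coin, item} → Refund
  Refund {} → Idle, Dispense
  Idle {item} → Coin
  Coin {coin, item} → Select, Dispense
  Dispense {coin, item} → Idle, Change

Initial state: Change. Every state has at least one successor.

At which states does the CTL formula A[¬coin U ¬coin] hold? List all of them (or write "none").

States satisfying ¬coin: {Refund, Idle}.
States satisfying A[¬coin U ¬coin]: {Refund, Idle}.

{Refund, Idle}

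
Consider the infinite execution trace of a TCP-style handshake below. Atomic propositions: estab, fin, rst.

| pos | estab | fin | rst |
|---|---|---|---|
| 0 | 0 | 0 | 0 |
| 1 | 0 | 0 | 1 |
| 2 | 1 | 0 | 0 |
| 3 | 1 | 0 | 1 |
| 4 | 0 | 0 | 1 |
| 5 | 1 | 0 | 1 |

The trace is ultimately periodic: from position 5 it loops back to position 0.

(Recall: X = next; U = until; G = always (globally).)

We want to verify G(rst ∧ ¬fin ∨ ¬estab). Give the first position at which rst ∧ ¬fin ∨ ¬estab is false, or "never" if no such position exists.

Check rst ∧ ¬fin ∨ ¬estab at each position in order: 0 ✓, 1 ✓.
At position 2 the labels are {estab}, so rst ∧ ¬fin ∨ ¬estab is false there. This is the first violation.

2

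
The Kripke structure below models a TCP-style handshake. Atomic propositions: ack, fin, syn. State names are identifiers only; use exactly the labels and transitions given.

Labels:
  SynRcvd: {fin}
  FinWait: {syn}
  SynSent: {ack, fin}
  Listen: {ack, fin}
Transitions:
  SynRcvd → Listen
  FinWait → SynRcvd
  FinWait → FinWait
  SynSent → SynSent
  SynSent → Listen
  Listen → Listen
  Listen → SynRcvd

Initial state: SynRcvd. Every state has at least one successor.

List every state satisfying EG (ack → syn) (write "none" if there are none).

{FinWait}

States satisfying ack → syn: {SynRcvd, FinWait}.
States satisfying EG (ack → syn): {FinWait}.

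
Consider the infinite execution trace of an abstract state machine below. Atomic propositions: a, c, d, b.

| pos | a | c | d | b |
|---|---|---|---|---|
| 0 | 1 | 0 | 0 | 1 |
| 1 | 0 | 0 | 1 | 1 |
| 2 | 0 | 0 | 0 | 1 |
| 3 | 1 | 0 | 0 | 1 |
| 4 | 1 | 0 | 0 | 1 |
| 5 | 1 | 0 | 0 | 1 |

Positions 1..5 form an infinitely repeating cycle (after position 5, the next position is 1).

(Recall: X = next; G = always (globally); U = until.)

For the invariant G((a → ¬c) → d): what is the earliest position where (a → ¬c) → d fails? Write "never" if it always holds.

0

At position 0 the labels are {a, b}, so (a → ¬c) → d is false there. This is the first violation.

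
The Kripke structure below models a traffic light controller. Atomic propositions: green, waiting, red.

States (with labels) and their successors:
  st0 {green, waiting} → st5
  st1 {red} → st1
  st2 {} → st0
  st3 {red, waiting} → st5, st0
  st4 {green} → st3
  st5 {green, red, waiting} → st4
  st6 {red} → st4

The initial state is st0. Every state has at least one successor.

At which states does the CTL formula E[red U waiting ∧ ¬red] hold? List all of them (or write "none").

{st0, st3}

States satisfying red: {st1, st3, st5, st6}.
States satisfying waiting ∧ ¬red: {st0}.
States satisfying E[red U waiting ∧ ¬red]: {st0, st3}.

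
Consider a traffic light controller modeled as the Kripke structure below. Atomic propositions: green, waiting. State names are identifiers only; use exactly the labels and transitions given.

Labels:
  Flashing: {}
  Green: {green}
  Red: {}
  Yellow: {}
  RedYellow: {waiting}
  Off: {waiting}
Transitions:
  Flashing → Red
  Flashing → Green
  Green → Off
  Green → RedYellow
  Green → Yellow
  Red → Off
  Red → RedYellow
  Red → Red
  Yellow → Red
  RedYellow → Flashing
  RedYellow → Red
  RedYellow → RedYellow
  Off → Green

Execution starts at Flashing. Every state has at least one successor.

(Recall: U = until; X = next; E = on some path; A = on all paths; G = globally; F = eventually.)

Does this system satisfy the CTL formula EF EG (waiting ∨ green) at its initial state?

Yes

States satisfying EG (waiting ∨ green): {Green, RedYellow, Off}.
States satisfying EF EG (waiting ∨ green): {Flashing, Green, Red, Yellow, RedYellow, Off}.
Some path from Flashing reaches a state where EG (waiting ∨ green) holds.
Flashing ∈ Sat(EF EG (waiting ∨ green)).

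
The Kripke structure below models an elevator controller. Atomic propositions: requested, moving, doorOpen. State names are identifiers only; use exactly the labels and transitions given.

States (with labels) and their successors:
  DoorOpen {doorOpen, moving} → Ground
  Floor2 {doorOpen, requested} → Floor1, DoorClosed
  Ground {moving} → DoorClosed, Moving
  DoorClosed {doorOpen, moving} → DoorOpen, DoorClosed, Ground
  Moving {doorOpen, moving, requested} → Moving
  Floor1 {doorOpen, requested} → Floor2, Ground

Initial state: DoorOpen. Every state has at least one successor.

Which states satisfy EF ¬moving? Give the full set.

{Floor2, Floor1}

States satisfying ¬moving: {Floor2, Floor1}.
States satisfying EF ¬moving: {Floor2, Floor1}.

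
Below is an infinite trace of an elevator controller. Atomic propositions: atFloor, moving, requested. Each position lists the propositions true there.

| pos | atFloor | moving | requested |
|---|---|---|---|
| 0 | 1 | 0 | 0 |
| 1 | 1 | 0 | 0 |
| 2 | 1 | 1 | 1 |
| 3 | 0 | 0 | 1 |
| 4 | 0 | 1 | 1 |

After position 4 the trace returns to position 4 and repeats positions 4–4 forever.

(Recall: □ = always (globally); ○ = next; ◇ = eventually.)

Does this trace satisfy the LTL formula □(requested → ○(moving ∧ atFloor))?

Does not hold

requested → ○(moving ∧ atFloor) must hold at every position from 0 onward. It fails at position 2, so □(requested → ○(moving ∧ atFloor)) is false.
Positions where requested holds: 2, 3, 4.
Check ○(moving ∧ atFloor) at each: 2→fails, 3→fails, 4→fails.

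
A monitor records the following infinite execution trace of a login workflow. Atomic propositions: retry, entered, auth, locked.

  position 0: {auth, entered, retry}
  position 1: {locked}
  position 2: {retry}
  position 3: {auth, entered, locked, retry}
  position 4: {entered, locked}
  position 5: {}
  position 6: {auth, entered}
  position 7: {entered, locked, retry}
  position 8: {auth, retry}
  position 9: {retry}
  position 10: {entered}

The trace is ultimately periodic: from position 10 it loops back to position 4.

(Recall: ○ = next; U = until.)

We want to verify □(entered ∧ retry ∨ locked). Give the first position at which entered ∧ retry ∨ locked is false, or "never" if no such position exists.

Check entered ∧ retry ∨ locked at each position in order: 0 ✓, 1 ✓.
At position 2 the labels are {retry}, so entered ∧ retry ∨ locked is false there. This is the first violation.

2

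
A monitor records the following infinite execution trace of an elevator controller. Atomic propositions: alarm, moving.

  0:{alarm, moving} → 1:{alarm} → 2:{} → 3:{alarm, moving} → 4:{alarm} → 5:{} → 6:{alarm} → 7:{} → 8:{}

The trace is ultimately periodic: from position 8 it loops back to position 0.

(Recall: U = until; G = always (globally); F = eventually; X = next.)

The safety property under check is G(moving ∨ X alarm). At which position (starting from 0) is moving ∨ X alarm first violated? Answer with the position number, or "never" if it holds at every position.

Check moving ∨ X alarm at each position in order: 0 ✓.
At position 1 the labels are {alarm} and the next position 2 has {}, so moving ∨ X alarm is false there. This is the first violation.

1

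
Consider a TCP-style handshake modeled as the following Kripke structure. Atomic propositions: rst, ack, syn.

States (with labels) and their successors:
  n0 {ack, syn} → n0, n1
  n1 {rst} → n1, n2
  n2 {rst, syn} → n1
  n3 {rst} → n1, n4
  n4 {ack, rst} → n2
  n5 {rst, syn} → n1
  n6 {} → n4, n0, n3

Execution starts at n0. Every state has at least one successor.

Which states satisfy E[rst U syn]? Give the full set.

States satisfying rst: {n1, n2, n3, n4, n5}.
States satisfying syn: {n0, n2, n5}.
States satisfying E[rst U syn]: {n0, n1, n2, n3, n4, n5}.

{n0, n1, n2, n3, n4, n5}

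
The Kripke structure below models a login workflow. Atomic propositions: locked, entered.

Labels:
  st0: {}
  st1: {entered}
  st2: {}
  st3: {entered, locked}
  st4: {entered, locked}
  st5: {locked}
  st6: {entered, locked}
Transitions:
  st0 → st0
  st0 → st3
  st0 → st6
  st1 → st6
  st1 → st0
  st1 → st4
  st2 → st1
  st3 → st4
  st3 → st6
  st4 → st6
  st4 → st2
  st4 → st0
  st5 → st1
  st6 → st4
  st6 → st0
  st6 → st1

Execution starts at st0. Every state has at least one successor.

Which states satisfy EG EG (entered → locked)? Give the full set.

{st0, st3, st4, st6}

States satisfying EG (entered → locked): {st0, st3, st4, st6}.
States satisfying EG EG (entered → locked): {st0, st3, st4, st6}.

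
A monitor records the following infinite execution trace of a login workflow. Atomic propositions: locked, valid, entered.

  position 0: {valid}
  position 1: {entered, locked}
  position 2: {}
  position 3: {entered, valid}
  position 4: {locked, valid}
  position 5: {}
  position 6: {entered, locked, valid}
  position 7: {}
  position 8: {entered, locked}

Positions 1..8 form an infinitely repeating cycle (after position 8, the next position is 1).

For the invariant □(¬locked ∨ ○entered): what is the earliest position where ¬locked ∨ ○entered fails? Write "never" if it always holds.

1

Check ¬locked ∨ ○entered at each position in order: 0 ✓.
At position 1 the labels are {entered, locked} and the next position 2 has {}, so ¬locked ∨ ○entered is false there. This is the first violation.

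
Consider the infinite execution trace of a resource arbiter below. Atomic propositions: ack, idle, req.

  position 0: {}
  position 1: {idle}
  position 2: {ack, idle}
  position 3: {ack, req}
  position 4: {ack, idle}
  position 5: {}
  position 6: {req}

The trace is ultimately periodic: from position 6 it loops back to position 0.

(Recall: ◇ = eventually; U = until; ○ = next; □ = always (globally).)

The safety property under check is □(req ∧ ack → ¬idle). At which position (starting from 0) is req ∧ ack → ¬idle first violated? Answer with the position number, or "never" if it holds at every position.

never

req ∧ ack → ¬idle holds at every position 0..6, and those are all the positions the trace ever visits, so the invariant □(req ∧ ack → ¬idle) is never violated.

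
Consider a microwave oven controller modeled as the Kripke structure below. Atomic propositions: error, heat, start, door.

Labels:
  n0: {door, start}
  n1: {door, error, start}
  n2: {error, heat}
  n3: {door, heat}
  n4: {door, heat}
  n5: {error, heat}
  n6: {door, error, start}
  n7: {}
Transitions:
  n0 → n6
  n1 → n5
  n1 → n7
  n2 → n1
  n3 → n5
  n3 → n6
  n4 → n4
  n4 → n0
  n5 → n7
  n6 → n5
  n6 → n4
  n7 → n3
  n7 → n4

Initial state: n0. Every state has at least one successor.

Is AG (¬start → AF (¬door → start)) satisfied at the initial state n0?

States satisfying ¬start → AF (¬door → start): {n0, n1, n2, n3, n4, n5, n6, n7}.
States satisfying AG (¬start → AF (¬door → start)): {n0, n1, n2, n3, n4, n5, n6, n7}.
Every state reachable from n0 satisfies ¬start → AF (¬door → start).
n0 ∈ Sat(AG (¬start → AF (¬door → start))).

Yes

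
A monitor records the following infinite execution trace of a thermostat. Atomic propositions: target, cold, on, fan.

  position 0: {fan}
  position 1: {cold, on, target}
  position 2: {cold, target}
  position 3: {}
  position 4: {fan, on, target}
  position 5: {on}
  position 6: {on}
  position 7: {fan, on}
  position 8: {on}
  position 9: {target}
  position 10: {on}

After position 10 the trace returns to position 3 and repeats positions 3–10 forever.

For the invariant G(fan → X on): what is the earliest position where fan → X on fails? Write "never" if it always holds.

never

fan → X on holds at every position 0..10, and those are all the positions the trace ever visits, so the invariant G(fan → X on) is never violated.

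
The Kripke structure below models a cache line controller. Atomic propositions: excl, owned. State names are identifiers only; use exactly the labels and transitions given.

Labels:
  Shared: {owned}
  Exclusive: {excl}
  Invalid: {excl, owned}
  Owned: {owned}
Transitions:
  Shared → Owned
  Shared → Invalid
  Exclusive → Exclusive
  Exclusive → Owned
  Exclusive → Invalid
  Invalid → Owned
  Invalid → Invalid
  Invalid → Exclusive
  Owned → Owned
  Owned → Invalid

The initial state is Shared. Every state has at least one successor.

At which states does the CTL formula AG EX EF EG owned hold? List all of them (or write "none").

{Shared, Exclusive, Invalid, Owned}

States satisfying EX EF EG owned: {Shared, Exclusive, Invalid, Owned}.
States satisfying AG EX EF EG owned: {Shared, Exclusive, Invalid, Owned}.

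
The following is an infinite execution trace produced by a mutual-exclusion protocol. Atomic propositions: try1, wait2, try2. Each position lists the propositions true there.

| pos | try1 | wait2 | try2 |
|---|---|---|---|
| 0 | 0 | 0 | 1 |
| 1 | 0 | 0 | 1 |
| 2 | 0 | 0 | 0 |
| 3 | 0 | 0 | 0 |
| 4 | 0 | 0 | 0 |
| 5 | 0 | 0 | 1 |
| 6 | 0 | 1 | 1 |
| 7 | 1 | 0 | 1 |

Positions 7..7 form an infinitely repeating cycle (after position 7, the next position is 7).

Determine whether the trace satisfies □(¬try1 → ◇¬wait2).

Yes

¬try1 → ◇¬wait2 holds at every position 0..7, and those are all positions ever visited, so □(¬try1 → ◇¬wait2) holds.
Positions where ¬try1 holds: 0, 1, 2, 3, 4, 5, 6.
Check ◇¬wait2 at each: 0→ok, 1→ok, 2→ok, 3→ok, 4→ok, 5→ok, 6→ok.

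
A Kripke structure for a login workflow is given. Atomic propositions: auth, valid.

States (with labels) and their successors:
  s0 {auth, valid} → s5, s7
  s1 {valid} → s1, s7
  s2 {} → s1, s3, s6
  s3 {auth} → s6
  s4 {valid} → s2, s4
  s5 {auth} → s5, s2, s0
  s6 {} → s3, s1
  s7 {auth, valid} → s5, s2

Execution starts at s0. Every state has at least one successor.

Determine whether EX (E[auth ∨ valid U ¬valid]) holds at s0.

States satisfying E[auth ∨ valid U ¬valid]: {s0, s1, s2, s3, s4, s5, s6, s7}.
States satisfying EX (E[auth ∨ valid U ¬valid]): {s0, s1, s2, s3, s4, s5, s6, s7}.
s0 ∈ Sat(EX (E[auth ∨ valid U ¬valid])).

Holds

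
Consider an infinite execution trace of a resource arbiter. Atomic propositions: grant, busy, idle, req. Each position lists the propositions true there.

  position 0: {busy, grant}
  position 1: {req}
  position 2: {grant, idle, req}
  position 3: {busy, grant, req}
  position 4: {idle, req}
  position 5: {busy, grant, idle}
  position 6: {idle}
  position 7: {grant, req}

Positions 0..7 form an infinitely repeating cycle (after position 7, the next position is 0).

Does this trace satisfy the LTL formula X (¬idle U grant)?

Yes

The position after 0 is 1; ¬idle U grant is true there.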